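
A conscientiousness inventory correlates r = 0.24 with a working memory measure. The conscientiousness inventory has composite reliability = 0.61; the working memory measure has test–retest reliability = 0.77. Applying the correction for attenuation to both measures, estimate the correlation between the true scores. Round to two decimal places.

r_true = r_obs / √(r_xx · r_yy) = 0.24 / √(0.61 × 0.77) = 0.24 / √0.4697 = 0.24 / 0.6853 ≈ 0.35.

0.35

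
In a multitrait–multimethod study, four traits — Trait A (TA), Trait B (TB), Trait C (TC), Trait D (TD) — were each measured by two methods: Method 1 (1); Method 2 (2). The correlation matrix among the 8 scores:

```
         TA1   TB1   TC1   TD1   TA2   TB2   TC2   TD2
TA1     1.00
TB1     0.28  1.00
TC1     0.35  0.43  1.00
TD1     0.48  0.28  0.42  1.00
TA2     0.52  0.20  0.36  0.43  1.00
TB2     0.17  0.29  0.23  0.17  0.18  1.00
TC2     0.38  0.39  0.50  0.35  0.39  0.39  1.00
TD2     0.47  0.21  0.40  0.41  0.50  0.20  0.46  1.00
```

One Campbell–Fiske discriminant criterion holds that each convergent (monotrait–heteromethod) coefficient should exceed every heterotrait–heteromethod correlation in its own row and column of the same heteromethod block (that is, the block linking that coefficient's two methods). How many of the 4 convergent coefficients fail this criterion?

2

Checking each validity diagonal entry against its comparison values:
TA (methods 1·2): 0.52 vs {0.17, 0.20, 0.38, 0.36, 0.47, 0.43} → pass.
TB (methods 1·2): 0.29 vs {0.20, 0.17, 0.39, 0.23, 0.21, 0.17} → fail.
TC (methods 1·2): 0.50 vs {0.36, 0.38, 0.23, 0.39, 0.40, 0.35} → pass.
TD (methods 1·2): 0.41 vs {0.43, 0.47, 0.17, 0.21, 0.35, 0.40} → fail.
2 of 4 fail.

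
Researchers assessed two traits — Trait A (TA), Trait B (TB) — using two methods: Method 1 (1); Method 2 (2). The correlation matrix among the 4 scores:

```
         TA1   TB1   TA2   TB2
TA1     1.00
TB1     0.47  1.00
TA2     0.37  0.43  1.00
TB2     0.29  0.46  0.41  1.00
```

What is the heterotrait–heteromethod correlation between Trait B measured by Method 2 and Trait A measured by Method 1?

0.29

Different traits and methods: r(TB2, TA1) = 0.29.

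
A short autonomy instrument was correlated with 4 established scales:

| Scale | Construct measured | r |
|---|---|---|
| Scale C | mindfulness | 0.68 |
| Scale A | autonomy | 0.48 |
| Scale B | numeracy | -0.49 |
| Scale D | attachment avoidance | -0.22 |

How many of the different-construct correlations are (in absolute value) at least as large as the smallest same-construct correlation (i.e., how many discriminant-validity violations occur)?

2

Convergent (same construct = autonomy): Scale A.
Smallest convergent = 0.48. Discriminant |r|: 0.68, 0.49, 0.22; count ≥ 0.48 → 2.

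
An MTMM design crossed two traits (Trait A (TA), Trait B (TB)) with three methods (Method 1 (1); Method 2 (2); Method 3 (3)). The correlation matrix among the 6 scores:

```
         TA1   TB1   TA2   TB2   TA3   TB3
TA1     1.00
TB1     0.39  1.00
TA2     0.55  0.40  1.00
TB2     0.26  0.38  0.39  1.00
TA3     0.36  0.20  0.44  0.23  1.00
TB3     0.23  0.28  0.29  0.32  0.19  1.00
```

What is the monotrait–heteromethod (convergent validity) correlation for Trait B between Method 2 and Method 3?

0.32

Same trait (TB), different methods: r(TB2, TB3) = 0.32.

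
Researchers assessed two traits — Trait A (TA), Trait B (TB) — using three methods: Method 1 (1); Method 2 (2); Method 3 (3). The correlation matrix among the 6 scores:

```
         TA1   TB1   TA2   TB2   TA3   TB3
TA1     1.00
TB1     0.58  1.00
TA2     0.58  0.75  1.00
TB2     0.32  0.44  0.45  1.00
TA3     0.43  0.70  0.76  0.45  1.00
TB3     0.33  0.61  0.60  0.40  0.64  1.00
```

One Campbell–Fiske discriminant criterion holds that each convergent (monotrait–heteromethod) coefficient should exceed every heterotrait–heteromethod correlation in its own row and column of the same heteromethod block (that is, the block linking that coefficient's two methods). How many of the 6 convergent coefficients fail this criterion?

Checking each validity diagonal entry against its comparison values:
TA (methods 1·2): 0.58 vs {0.32, 0.75} → fail.
TA (methods 1·3): 0.43 vs {0.33, 0.70} → fail.
TA (methods 2·3): 0.76 vs {0.60, 0.45} → pass.
TB (methods 1·2): 0.44 vs {0.75, 0.32} → fail.
TB (methods 1·3): 0.61 vs {0.70, 0.33} → fail.
TB (methods 2·3): 0.40 vs {0.45, 0.60} → fail.
5 of 6 fail.

5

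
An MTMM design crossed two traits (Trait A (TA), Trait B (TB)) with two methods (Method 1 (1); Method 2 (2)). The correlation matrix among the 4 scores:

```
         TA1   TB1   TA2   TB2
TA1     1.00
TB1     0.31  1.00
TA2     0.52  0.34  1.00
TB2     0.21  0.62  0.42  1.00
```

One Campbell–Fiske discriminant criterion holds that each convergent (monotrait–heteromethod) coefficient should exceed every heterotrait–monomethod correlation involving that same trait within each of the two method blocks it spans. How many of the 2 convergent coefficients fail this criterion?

Convergent coefficients and their comparison sets:
TA (methods 1·2): 0.52 vs {0.31, 0.42} → pass.
TB (methods 1·2): 0.62 vs {0.31, 0.42} → pass.
0 of 2 fail.

0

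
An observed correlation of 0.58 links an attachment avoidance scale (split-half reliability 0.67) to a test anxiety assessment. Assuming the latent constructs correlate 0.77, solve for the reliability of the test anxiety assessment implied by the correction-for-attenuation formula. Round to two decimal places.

r_true = r_obs / √(r_xx · r_yy) ⇒ 0.77 = 0.58 / √(0.67 · r_yy).
√(0.67 · r_yy) = 0.58 / 0.77 = 0.7532; 0.67 · r_yy = 0.5673; r_yy = 0.5673 / 0.67 ≈ 0.85.

0.85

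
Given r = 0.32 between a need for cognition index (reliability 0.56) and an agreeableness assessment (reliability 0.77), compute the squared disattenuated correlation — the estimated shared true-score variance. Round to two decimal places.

0.24

Disattenuated r = 0.32 / √(0.56 × 0.77) = 0.32 / 0.6567 = 0.4873.
Shared true-score variance = 0.4873² = 0.2375 ≈ 0.24.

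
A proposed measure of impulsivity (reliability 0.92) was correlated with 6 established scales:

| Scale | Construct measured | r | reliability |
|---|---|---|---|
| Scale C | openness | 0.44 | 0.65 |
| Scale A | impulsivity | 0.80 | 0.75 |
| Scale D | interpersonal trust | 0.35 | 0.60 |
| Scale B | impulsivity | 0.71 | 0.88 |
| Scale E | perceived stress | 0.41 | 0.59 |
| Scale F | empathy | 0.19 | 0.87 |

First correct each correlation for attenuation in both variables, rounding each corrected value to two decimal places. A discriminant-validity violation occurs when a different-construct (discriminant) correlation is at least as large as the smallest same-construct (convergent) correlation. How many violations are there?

Disattenuated r (r / √(r_scale · r_new)):
  Scale C (disc): 0.44 / √(0.65·0.92) = 0.57
  Scale A (conv): 0.80 / √(0.75·0.92) = 0.96
  Scale D (disc): 0.35 / √(0.60·0.92) = 0.47
  Scale B (conv): 0.71 / √(0.88·0.92) = 0.79
  Scale E (disc): 0.41 / √(0.59·0.92) = 0.56
  Scale F (disc): 0.19 / √(0.87·0.92) = 0.21
Smallest convergent = 0.79. Discriminant values: 0.57, 0.47, 0.56, 0.21; count ≥ 0.79 → 0.

0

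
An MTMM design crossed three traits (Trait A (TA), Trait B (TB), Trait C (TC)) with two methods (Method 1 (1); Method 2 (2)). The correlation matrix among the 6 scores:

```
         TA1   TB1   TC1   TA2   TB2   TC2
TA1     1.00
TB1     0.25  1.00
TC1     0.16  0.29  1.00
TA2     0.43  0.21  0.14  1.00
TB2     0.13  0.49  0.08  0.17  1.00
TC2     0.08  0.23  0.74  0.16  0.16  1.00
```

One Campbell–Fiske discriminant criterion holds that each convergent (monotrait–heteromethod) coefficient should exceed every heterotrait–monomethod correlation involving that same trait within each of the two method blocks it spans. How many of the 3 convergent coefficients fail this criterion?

0

Convergent coefficients and their comparison sets:
TA (methods 1·2): 0.43 vs {0.25, 0.17, 0.16, 0.16} → pass.
TB (methods 1·2): 0.49 vs {0.25, 0.17, 0.29, 0.16} → pass.
TC (methods 1·2): 0.74 vs {0.16, 0.16, 0.29, 0.16} → pass.
0 of 3 fail.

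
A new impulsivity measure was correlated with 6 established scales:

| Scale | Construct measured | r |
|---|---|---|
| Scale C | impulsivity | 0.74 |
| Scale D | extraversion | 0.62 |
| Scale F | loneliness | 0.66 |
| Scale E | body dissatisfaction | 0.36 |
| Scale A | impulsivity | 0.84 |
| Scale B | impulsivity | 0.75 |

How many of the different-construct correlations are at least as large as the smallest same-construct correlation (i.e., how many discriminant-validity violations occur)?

Convergent (same construct = impulsivity): Scale C, Scale A, Scale B.
Smallest convergent = 0.74. Discriminant values: 0.62, 0.66, 0.36; count ≥ 0.74 → 0.

0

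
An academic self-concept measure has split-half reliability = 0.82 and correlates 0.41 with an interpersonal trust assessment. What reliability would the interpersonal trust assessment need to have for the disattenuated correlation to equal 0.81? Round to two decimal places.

r_true = r_obs / √(r_xx · r_yy) ⇒ 0.81 = 0.41 / √(0.82 · r_yy).
√(0.82 · r_yy) = 0.41 / 0.81 = 0.5062; 0.82 · r_yy = 0.2562; r_yy = 0.2562 / 0.82 ≈ 0.31.

0.31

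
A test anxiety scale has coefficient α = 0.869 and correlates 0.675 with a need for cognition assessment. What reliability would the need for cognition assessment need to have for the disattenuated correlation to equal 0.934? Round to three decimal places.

0.601

r_true = r_obs / √(r_xx · r_yy) ⇒ 0.934 = 0.675 / √(0.869 · r_yy).
√(0.869 · r_yy) = 0.675 / 0.934 = 0.7227; 0.869 · r_yy = 0.5223; r_yy = 0.5223 / 0.869 ≈ 0.601.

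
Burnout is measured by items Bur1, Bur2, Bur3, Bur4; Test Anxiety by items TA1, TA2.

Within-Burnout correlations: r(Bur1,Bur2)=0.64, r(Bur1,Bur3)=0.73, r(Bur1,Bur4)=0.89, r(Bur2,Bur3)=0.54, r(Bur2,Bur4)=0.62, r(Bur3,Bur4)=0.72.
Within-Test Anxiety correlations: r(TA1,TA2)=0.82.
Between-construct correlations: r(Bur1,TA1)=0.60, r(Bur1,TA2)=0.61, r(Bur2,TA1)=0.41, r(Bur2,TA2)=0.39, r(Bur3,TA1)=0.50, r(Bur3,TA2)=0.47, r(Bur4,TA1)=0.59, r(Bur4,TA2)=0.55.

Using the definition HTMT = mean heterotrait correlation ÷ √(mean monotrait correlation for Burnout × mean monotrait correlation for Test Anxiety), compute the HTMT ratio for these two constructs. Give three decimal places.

Mean heterotrait r = 4.12/8 = 0.5150.
Mean within-Bur = 4.14/6 = 0.6900; mean within-TA = 0.82/1 = 0.8200.
Geometric mean = √(0.6900 × 0.8200) = 0.7522.
HTMT = 0.5150 / 0.7522 = 0.685.

0.685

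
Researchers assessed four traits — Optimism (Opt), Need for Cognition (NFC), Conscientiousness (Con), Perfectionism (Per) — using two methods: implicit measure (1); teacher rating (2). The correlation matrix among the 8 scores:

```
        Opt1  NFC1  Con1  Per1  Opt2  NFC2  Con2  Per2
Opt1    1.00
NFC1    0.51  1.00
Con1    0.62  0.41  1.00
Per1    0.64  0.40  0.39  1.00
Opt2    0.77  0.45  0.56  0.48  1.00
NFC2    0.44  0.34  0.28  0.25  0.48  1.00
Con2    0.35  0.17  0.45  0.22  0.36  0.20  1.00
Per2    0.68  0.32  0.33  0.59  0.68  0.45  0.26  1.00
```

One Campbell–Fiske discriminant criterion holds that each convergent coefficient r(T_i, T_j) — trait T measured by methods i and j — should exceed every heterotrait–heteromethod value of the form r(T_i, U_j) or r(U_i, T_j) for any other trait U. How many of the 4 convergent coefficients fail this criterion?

Each convergent coefficient versus the relevant comparison correlations:
Opt (methods 1·2): 0.77 vs {0.44, 0.45, 0.35, 0.56, 0.68, 0.48} → pass.
NFC (methods 1·2): 0.34 vs {0.45, 0.44, 0.17, 0.28, 0.32, 0.25} → fail.
Con (methods 1·2): 0.45 vs {0.56, 0.35, 0.28, 0.17, 0.33, 0.22} → fail.
Per (methods 1·2): 0.59 vs {0.48, 0.68, 0.25, 0.32, 0.22, 0.33} → fail.
3 of 4 fail.

3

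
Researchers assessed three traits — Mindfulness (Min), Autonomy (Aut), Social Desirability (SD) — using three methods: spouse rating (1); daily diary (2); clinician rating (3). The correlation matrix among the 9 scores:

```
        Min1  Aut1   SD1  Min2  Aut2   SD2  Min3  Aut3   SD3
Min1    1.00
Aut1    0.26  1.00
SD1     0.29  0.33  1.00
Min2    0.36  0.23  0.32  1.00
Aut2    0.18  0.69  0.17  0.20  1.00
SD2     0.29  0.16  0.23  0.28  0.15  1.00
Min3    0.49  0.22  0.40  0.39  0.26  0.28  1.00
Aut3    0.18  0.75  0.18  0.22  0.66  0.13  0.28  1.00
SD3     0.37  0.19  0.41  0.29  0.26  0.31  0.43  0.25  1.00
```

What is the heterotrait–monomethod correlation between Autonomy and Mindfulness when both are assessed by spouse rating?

0.26

Different traits, same method: r(Aut1, Min1) = 0.26.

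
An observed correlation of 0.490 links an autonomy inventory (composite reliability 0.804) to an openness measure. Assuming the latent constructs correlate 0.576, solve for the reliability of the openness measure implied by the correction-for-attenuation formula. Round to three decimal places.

r_true = r_obs / √(r_xx · r_yy) ⇒ 0.576 = 0.490 / √(0.804 · r_yy).
√(0.804 · r_yy) = 0.490 / 0.576 = 0.8507; 0.804 · r_yy = 0.7237; r_yy = 0.7237 / 0.804 ≈ 0.900.

0.900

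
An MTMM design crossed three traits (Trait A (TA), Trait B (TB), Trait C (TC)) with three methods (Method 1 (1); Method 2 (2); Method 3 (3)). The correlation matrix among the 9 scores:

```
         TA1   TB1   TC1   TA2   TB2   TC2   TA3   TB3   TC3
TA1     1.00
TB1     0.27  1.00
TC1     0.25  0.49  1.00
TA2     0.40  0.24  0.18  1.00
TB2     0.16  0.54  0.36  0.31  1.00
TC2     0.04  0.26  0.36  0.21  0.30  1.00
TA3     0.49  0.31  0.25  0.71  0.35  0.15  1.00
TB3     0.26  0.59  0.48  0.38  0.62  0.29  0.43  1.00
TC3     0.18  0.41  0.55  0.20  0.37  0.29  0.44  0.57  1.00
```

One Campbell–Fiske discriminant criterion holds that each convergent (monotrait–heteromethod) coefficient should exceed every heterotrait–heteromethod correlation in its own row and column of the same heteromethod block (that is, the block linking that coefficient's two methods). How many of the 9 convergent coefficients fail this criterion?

2

Convergent coefficients and their comparison sets:
TA (methods 1·2): 0.40 vs {0.16, 0.24, 0.04, 0.18} → pass.
TA (methods 1·3): 0.49 vs {0.26, 0.31, 0.18, 0.25} → pass.
TA (methods 2·3): 0.71 vs {0.38, 0.35, 0.20, 0.15} → pass.
TB (methods 1·2): 0.54 vs {0.24, 0.16, 0.26, 0.36} → pass.
TB (methods 1·3): 0.59 vs {0.31, 0.26, 0.41, 0.48} → pass.
TB (methods 2·3): 0.62 vs {0.35, 0.38, 0.37, 0.29} → pass.
TC (methods 1·2): 0.36 vs {0.18, 0.04, 0.36, 0.26} → fail.
TC (methods 1·3): 0.55 vs {0.25, 0.18, 0.48, 0.41} → pass.
TC (methods 2·3): 0.29 vs {0.15, 0.20, 0.29, 0.37} → fail.
2 of 9 fail.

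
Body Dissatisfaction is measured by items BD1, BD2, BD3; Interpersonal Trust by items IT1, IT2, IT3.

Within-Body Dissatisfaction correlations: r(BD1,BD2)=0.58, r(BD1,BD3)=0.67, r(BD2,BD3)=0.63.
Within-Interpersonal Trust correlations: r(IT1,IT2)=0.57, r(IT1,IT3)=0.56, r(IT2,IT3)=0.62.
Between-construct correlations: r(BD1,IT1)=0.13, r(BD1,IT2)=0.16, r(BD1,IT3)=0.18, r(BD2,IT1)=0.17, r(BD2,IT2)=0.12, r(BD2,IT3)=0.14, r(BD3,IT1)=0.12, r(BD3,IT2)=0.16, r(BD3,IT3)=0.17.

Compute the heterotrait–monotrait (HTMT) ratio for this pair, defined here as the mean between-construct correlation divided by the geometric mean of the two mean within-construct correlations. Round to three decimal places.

0.248

Mean heterotrait r = 1.35/9 = 0.1500.
Mean within-BD = 1.88/3 = 0.6267; mean within-IT = 1.75/3 = 0.5833.
Geometric mean = √(0.6267 × 0.5833) = 0.6046.
HTMT = 0.1500 / 0.6046 = 0.248.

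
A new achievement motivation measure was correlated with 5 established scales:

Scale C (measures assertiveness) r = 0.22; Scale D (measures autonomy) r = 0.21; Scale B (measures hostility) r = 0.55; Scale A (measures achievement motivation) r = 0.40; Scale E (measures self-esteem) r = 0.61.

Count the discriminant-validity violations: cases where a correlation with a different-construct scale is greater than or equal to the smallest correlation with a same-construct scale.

2

Convergent (same construct = achievement motivation): Scale A.
Smallest convergent = 0.40. Discriminant values: 0.22, 0.21, 0.55, 0.61; count ≥ 0.40 → 2.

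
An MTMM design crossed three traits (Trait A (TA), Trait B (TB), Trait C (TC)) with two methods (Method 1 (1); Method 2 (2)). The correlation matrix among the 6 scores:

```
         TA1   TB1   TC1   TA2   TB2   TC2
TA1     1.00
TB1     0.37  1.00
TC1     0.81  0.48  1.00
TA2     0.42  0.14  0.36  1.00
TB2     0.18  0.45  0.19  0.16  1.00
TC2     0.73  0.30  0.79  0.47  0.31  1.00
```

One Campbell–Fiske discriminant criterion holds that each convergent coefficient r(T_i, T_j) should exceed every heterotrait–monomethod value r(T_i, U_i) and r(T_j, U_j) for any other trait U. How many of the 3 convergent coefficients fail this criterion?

3

Convergent coefficients and their comparison sets:
TA (methods 1·2): 0.42 vs {0.37, 0.16, 0.81, 0.47} → fail.
TB (methods 1·2): 0.45 vs {0.37, 0.16, 0.48, 0.31} → fail.
TC (methods 1·2): 0.79 vs {0.81, 0.47, 0.48, 0.31} → fail.
3 of 3 fail.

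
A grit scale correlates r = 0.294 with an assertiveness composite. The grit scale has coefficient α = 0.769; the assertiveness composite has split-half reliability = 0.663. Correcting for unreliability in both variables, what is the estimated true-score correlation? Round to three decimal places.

r_true = r_obs / √(r_xx · r_yy) = 0.294 / √(0.769 × 0.663) = 0.294 / √0.509847 = 0.294 / 0.7140 ≈ 0.412.

0.412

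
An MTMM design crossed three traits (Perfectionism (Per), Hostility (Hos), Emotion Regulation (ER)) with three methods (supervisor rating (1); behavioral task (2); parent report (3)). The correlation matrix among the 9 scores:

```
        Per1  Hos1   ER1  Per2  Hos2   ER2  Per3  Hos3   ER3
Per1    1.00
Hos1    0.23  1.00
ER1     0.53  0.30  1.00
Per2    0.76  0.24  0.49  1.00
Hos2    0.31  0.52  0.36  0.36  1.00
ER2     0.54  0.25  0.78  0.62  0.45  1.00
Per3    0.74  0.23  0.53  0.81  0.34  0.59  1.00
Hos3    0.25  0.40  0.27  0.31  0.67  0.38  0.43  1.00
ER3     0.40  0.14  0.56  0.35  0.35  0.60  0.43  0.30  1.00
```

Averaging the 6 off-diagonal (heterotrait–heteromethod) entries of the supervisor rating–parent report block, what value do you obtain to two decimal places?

0.30

HTHM values (method 1 × method 3): 0.25, 0.40, 0.23, 0.14, 0.53, 0.27; mean = 1.82/6 = 0.30.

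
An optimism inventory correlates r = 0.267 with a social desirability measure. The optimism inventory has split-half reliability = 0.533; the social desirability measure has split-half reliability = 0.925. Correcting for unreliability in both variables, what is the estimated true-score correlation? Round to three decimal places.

r_true = r_obs / √(r_xx · r_yy) = 0.267 / √(0.533 × 0.925) = 0.267 / √0.493025 = 0.267 / 0.7022 ≈ 0.380.

0.380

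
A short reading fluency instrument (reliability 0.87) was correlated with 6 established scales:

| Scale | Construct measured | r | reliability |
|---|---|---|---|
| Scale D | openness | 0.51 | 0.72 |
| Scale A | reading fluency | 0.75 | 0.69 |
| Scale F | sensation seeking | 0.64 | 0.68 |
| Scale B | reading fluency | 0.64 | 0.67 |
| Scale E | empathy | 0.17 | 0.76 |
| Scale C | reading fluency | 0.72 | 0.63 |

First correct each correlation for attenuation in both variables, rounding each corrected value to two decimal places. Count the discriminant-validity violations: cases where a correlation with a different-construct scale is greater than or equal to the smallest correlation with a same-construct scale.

Disattenuated r (r / √(r_scale · r_new)):
  Scale D (disc): 0.51 / √(0.72·0.87) = 0.64
  Scale A (conv): 0.75 / √(0.69·0.87) = 0.97
  Scale F (disc): 0.64 / √(0.68·0.87) = 0.83
  Scale B (conv): 0.64 / √(0.67·0.87) = 0.84
  Scale E (disc): 0.17 / √(0.76·0.87) = 0.21
  Scale C (conv): 0.72 / √(0.63·0.87) = 0.97
Smallest convergent = 0.84. Discriminant values: 0.64, 0.83, 0.21; count ≥ 0.84 → 0.

0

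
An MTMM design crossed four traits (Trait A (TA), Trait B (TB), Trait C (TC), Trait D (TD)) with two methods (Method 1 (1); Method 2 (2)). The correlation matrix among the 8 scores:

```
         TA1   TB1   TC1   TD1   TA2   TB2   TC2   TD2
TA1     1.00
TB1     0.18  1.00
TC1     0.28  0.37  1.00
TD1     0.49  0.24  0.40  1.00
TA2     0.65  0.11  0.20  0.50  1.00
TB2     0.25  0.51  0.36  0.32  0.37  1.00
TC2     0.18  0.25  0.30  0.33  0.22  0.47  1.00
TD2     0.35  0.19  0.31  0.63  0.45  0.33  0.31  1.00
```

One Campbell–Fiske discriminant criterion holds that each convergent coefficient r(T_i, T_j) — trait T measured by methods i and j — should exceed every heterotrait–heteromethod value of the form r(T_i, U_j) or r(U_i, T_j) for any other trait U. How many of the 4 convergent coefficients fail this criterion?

1

Each convergent coefficient versus the relevant comparison correlations:
TA (methods 1·2): 0.65 vs {0.25, 0.11, 0.18, 0.20, 0.35, 0.50} → pass.
TB (methods 1·2): 0.51 vs {0.11, 0.25, 0.25, 0.36, 0.19, 0.32} → pass.
TC (methods 1·2): 0.30 vs {0.20, 0.18, 0.36, 0.25, 0.31, 0.33} → fail.
TD (methods 1·2): 0.63 vs {0.50, 0.35, 0.32, 0.19, 0.33, 0.31} → pass.
1 of 4 fail.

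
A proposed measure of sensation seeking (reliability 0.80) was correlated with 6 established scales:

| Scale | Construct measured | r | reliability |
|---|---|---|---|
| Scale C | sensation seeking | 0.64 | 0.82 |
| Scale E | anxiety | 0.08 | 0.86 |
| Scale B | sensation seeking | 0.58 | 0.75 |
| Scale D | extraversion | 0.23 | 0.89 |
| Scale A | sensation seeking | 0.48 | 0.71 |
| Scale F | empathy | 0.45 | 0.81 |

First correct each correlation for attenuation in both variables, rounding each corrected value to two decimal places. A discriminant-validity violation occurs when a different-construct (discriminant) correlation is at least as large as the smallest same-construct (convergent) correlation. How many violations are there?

0

Disattenuated r (r / √(r_scale · r_new)):
  Scale C (conv): 0.64 / √(0.82·0.80) = 0.79
  Scale E (disc): 0.08 / √(0.86·0.80) = 0.10
  Scale B (conv): 0.58 / √(0.75·0.80) = 0.75
  Scale D (disc): 0.23 / √(0.89·0.80) = 0.27
  Scale A (conv): 0.48 / √(0.71·0.80) = 0.64
  Scale F (disc): 0.45 / √(0.81·0.80) = 0.56
Smallest convergent = 0.64. Discriminant values: 0.10, 0.27, 0.56; count ≥ 0.64 → 0.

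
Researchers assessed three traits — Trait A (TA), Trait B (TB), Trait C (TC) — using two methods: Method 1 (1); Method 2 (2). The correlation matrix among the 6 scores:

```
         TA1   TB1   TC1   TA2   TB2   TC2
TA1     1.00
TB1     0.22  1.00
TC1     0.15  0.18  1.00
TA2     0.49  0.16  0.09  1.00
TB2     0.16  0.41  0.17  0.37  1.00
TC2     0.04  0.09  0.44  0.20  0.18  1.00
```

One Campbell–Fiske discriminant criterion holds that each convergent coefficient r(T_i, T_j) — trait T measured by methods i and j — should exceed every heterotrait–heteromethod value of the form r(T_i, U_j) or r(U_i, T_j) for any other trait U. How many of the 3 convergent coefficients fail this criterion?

Convergent coefficients and their comparison sets:
TA (methods 1·2): 0.49 vs {0.16, 0.16, 0.04, 0.09} → pass.
TB (methods 1·2): 0.41 vs {0.16, 0.16, 0.09, 0.17} → pass.
TC (methods 1·2): 0.44 vs {0.09, 0.04, 0.17, 0.09} → pass.
0 of 3 fail.

0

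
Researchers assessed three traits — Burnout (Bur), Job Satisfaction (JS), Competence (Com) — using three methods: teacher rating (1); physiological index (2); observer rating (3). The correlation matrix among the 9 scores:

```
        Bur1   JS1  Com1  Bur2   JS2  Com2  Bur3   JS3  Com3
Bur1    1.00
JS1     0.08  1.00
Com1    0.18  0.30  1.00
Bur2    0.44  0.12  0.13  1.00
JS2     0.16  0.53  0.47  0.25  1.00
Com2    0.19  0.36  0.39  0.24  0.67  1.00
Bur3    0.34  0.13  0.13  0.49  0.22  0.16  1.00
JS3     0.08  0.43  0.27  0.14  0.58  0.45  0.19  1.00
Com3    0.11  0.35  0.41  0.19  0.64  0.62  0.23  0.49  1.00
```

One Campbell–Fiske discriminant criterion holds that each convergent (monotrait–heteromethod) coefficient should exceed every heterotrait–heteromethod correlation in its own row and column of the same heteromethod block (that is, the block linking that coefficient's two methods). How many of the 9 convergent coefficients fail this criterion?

Convergent coefficients and their comparison sets:
Bur (methods 1·2): 0.44 vs {0.16, 0.12, 0.19, 0.13} → pass.
Bur (methods 1·3): 0.34 vs {0.08, 0.13, 0.11, 0.13} → pass.
Bur (methods 2·3): 0.49 vs {0.14, 0.22, 0.19, 0.16} → pass.
JS (methods 1·2): 0.53 vs {0.12, 0.16, 0.36, 0.47} → pass.
JS (methods 1·3): 0.43 vs {0.13, 0.08, 0.35, 0.27} → pass.
JS (methods 2·3): 0.58 vs {0.22, 0.14, 0.64, 0.45} → fail.
Com (methods 1·2): 0.39 vs {0.13, 0.19, 0.47, 0.36} → fail.
Com (methods 1·3): 0.41 vs {0.13, 0.11, 0.27, 0.35} → pass.
Com (methods 2·3): 0.62 vs {0.16, 0.19, 0.45, 0.64} → fail.
3 of 9 fail.

3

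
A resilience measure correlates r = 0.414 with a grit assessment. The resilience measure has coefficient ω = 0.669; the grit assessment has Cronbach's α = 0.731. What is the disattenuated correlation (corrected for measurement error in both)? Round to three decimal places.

r_true = r_obs / √(r_xx · r_yy) = 0.414 / √(0.669 × 0.731) = 0.414 / √0.489039 = 0.414 / 0.6993 ≈ 0.592.

0.592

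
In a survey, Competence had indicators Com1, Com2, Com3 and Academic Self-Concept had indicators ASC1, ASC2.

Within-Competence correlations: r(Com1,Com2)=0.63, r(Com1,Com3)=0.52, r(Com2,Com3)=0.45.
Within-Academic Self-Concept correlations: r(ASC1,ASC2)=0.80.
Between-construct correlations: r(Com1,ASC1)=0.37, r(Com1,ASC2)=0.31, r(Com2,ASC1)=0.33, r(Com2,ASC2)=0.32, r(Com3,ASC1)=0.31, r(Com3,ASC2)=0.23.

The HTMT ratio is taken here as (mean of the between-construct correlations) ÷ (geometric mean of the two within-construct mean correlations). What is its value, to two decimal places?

Mean heterotrait r = 1.87/6 = 0.3117.
Mean within-Com = 1.60/3 = 0.5333; mean within-ASC = 0.80/1 = 0.8000.
Geometric mean = √(0.5333 × 0.8000) = 0.6532.
HTMT = 0.3117 / 0.6532 = 0.48.

0.48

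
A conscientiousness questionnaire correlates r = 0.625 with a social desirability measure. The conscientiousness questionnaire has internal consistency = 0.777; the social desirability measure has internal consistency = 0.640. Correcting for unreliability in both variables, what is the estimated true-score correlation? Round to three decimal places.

r_true = r_obs / √(r_xx · r_yy) = 0.625 / √(0.777 × 0.640) = 0.625 / √0.497280 = 0.625 / 0.7052 ≈ 0.886.

0.886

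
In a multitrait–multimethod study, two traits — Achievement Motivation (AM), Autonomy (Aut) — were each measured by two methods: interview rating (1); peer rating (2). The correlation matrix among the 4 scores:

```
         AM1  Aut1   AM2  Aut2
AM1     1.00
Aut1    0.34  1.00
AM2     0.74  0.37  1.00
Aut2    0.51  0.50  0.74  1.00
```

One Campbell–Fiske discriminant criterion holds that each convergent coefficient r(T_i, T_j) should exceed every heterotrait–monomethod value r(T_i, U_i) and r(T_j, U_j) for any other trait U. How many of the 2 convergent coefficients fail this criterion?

2

Convergent coefficients and their comparison sets:
AM (methods 1·2): 0.74 vs {0.34, 0.74} → fail.
Aut (methods 1·2): 0.50 vs {0.34, 0.74} → fail.
2 of 2 fail.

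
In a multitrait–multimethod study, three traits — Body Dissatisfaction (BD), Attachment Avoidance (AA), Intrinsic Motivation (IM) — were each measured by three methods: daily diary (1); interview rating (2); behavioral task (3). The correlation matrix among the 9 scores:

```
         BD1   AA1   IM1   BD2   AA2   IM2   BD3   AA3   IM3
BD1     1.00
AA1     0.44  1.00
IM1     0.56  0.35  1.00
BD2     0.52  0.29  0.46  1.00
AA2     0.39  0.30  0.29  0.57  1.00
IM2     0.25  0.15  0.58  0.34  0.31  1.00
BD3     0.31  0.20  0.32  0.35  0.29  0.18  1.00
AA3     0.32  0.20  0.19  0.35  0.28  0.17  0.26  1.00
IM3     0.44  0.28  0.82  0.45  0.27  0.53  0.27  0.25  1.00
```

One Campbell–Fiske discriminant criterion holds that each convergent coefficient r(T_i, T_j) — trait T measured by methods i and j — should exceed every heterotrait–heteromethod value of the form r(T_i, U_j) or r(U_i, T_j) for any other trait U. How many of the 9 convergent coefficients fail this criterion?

Checking each validity diagonal entry against its comparison values:
BD (methods 1·2): 0.52 vs {0.39, 0.29, 0.25, 0.46} → pass.
BD (methods 1·3): 0.31 vs {0.32, 0.20, 0.44, 0.32} → fail.
BD (methods 2·3): 0.35 vs {0.35, 0.29, 0.45, 0.18} → fail.
AA (methods 1·2): 0.30 vs {0.29, 0.39, 0.15, 0.29} → fail.
AA (methods 1·3): 0.20 vs {0.20, 0.32, 0.28, 0.19} → fail.
AA (methods 2·3): 0.28 vs {0.29, 0.35, 0.27, 0.17} → fail.
IM (methods 1·2): 0.58 vs {0.46, 0.25, 0.29, 0.15} → pass.
IM (methods 1·3): 0.82 vs {0.32, 0.44, 0.19, 0.28} → pass.
IM (methods 2·3): 0.53 vs {0.18, 0.45, 0.17, 0.27} → pass.
5 of 9 fail.

5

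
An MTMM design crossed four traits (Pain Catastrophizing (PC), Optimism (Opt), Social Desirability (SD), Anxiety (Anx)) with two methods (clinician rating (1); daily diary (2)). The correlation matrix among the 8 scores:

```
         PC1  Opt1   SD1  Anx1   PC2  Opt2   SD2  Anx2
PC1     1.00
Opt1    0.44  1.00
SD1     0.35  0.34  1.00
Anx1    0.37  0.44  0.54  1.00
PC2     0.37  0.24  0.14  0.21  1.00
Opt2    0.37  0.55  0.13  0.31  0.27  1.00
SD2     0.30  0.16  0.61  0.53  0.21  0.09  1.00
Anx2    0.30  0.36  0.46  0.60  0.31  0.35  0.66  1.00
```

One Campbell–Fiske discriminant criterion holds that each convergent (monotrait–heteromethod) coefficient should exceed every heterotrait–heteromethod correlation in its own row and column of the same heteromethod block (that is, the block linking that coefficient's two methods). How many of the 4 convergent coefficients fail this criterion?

Each convergent coefficient versus the relevant comparison correlations:
PC (methods 1·2): 0.37 vs {0.37, 0.24, 0.30, 0.14, 0.30, 0.21} → fail.
Opt (methods 1·2): 0.55 vs {0.24, 0.37, 0.16, 0.13, 0.36, 0.31} → pass.
SD (methods 1·2): 0.61 vs {0.14, 0.30, 0.13, 0.16, 0.46, 0.53} → pass.
Anx (methods 1·2): 0.60 vs {0.21, 0.30, 0.31, 0.36, 0.53, 0.46} → pass.
1 of 4 fail.

1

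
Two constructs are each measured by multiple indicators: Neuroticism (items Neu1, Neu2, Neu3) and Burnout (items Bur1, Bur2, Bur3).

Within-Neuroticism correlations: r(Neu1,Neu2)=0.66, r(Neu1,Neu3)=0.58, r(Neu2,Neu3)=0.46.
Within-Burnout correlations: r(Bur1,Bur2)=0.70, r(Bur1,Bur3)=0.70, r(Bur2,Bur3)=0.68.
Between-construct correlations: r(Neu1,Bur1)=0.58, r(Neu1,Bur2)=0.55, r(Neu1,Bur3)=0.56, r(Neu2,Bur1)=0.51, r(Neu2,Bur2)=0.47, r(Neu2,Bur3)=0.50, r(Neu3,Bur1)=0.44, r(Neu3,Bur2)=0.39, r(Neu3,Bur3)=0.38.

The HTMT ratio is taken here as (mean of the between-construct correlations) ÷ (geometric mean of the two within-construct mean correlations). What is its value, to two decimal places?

Mean heterotrait r = 4.38/9 = 0.4867.
Mean within-Neu = 1.70/3 = 0.5667; mean within-Bur = 2.08/3 = 0.6933.
Geometric mean = √(0.5667 × 0.6933) = 0.6268.
HTMT = 0.4867 / 0.6268 = 0.78.

0.78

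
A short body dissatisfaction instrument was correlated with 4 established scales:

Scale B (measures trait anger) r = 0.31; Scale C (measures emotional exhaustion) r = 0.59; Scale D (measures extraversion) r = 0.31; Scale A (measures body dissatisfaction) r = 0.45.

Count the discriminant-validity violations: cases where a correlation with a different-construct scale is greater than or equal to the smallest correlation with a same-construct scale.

Convergent (same construct = body dissatisfaction): Scale A.
Smallest convergent = 0.45. Discriminant values: 0.31, 0.59, 0.31; count ≥ 0.45 → 1.

1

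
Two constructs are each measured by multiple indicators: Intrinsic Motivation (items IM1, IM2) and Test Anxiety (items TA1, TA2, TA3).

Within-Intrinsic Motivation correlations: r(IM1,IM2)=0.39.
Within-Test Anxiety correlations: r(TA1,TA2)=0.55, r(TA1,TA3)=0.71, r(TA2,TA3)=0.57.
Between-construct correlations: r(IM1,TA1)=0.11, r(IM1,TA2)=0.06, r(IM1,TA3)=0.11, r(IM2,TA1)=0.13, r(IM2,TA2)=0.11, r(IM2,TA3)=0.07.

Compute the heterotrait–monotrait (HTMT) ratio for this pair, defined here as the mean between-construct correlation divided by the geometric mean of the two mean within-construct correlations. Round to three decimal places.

0.202

Mean between = 0.59/6 = 0.0983.
Mean within-IM = 0.39/1 = 0.3900; mean within-TA = 1.83/3 = 0.6100.
Geometric mean = √(0.3900 × 0.6100) = 0.4877.
HTMT = 0.0983 / 0.4877 = 0.202.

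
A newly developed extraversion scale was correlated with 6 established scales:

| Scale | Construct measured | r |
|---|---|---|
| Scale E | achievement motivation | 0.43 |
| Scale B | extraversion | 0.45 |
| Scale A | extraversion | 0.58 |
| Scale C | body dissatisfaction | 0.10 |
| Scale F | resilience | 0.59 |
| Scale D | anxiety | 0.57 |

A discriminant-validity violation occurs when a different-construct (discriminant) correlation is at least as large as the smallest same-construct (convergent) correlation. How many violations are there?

2

Convergent (same construct = extraversion): Scale B, Scale A.
Smallest convergent = 0.45. Discriminant values: 0.43, 0.10, 0.59, 0.57; count ≥ 0.45 → 2.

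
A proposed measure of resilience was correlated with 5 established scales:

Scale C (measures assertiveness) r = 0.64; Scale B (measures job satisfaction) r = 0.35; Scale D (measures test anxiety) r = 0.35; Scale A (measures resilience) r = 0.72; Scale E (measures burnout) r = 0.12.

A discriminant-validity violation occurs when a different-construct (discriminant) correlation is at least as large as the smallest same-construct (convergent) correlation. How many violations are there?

Convergent (same construct = resilience): Scale A.
Smallest convergent = 0.72. Discriminant values: 0.64, 0.35, 0.35, 0.12; count ≥ 0.72 → 0.

0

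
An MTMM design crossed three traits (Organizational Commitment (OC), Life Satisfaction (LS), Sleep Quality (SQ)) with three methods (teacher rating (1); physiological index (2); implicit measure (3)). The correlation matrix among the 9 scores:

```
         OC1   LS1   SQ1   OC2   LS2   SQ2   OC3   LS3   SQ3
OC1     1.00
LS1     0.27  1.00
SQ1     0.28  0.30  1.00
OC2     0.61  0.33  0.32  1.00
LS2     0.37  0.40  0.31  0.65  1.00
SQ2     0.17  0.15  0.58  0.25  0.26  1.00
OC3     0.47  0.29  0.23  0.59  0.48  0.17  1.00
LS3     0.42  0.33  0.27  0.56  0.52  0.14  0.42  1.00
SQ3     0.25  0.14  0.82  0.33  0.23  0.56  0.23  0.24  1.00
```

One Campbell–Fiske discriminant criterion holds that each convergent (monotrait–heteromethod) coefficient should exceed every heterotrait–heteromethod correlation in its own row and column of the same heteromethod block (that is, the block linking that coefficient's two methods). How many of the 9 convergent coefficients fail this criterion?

2

Each convergent coefficient versus the relevant comparison correlations:
OC (methods 1·2): 0.61 vs {0.37, 0.33, 0.17, 0.32} → pass.
OC (methods 1·3): 0.47 vs {0.42, 0.29, 0.25, 0.23} → pass.
OC (methods 2·3): 0.59 vs {0.56, 0.48, 0.33, 0.17} → pass.
LS (methods 1·2): 0.40 vs {0.33, 0.37, 0.15, 0.31} → pass.
LS (methods 1·3): 0.33 vs {0.29, 0.42, 0.14, 0.27} → fail.
LS (methods 2·3): 0.52 vs {0.48, 0.56, 0.23, 0.14} → fail.
SQ (methods 1·2): 0.58 vs {0.32, 0.17, 0.31, 0.15} → pass.
SQ (methods 1·3): 0.82 vs {0.23, 0.25, 0.27, 0.14} → pass.
SQ (methods 2·3): 0.56 vs {0.17, 0.33, 0.14, 0.23} → pass.
2 of 9 fail.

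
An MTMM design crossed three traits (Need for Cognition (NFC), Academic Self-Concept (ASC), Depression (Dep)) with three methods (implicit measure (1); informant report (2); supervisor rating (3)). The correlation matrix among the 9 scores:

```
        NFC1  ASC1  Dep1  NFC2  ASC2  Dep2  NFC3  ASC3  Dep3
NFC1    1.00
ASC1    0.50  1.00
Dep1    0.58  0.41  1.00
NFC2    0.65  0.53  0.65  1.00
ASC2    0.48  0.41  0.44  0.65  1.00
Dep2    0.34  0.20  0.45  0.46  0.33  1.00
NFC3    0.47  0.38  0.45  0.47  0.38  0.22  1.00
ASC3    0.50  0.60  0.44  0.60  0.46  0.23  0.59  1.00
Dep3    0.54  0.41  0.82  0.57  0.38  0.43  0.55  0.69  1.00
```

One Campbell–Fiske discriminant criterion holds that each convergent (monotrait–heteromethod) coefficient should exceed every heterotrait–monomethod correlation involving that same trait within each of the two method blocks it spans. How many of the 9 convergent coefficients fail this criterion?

Each convergent coefficient versus the relevant comparison correlations:
NFC (methods 1·2): 0.65 vs {0.50, 0.65, 0.58, 0.46} → fail.
NFC (methods 1·3): 0.47 vs {0.50, 0.59, 0.58, 0.55} → fail.
NFC (methods 2·3): 0.47 vs {0.65, 0.59, 0.46, 0.55} → fail.
ASC (methods 1·2): 0.41 vs {0.50, 0.65, 0.41, 0.33} → fail.
ASC (methods 1·3): 0.60 vs {0.50, 0.59, 0.41, 0.69} → fail.
ASC (methods 2·3): 0.46 vs {0.65, 0.59, 0.33, 0.69} → fail.
Dep (methods 1·2): 0.45 vs {0.58, 0.46, 0.41, 0.33} → fail.
Dep (methods 1·3): 0.82 vs {0.58, 0.55, 0.41, 0.69} → pass.
Dep (methods 2·3): 0.43 vs {0.46, 0.55, 0.33, 0.69} → fail.
8 of 9 fail.

8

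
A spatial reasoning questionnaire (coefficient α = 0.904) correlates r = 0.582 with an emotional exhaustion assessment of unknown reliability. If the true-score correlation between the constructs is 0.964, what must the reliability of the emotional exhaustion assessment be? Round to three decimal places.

r_true = r_obs / √(r_xx · r_yy) ⇒ 0.964 = 0.582 / √(0.904 · r_yy).
√(0.904 · r_yy) = 0.582 / 0.964 = 0.6037; 0.904 · r_yy = 0.3645; r_yy = 0.3645 / 0.904 ≈ 0.403.

0.403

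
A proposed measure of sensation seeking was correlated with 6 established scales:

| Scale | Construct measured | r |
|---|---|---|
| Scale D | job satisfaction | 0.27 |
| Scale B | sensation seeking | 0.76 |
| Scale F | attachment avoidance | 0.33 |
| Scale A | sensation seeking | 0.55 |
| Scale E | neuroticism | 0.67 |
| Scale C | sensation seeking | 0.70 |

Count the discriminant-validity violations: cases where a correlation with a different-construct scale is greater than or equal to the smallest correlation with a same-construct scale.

Convergent (same construct = sensation seeking): Scale B, Scale A, Scale C.
Smallest convergent = 0.55. Discriminant values: 0.27, 0.33, 0.67; count ≥ 0.55 → 1.

1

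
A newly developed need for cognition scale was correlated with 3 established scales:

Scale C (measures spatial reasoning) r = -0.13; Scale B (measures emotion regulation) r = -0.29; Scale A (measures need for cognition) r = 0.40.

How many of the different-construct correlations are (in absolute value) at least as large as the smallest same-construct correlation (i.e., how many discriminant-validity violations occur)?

0

Convergent (same construct = need for cognition): Scale A.
Smallest convergent = 0.40. Discriminant |r|: 0.13, 0.29; count ≥ 0.40 → 0.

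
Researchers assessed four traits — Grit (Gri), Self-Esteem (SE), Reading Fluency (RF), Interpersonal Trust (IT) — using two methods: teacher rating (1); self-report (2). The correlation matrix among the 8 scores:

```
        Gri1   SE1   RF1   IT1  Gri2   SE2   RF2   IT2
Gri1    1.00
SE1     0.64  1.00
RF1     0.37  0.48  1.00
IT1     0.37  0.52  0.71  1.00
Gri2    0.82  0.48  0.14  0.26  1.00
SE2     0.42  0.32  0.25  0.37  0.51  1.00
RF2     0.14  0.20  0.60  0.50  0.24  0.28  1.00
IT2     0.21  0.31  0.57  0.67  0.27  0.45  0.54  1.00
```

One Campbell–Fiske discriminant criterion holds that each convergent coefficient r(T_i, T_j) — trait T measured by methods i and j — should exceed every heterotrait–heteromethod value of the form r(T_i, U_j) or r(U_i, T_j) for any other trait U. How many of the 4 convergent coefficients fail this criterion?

Convergent coefficients and their comparison sets:
Gri (methods 1·2): 0.82 vs {0.42, 0.48, 0.14, 0.14, 0.21, 0.26} → pass.
SE (methods 1·2): 0.32 vs {0.48, 0.42, 0.20, 0.25, 0.31, 0.37} → fail.
RF (methods 1·2): 0.60 vs {0.14, 0.14, 0.25, 0.20, 0.57, 0.50} → pass.
IT (methods 1·2): 0.67 vs {0.26, 0.21, 0.37, 0.31, 0.50, 0.57} → pass.
1 of 4 fail.

1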